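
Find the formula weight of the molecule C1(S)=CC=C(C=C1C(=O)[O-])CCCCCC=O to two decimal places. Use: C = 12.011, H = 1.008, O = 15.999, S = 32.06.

Molecular formula: C13H15O3S-.
M = 13×12.011 + 15×1.008 + 3×15.999 + 1×32.06 = 251.32 g/mol.

251.32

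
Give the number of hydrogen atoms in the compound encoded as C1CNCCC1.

11

Hydrogens are implicit in SMILES; fill each atom to its normal valence:
  5 × C: 2 H each → 10
  1 × N: 1 H
  Total hydrogens = 11.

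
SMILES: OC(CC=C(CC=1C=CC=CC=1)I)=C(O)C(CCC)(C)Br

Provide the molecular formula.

C17H22BrIO2

Heavy atoms from the SMILES: 1 Br, 17 C, 1 I, 2 O.
Implicit hydrogens by atom environment:
  5 × C (aromatic): 1 H each → 5
  4 × C: 2 H each → 8
  4 × C: no H
  2 × C: 3 H each → 6
  2 × O: 1 H each → 2
  1 × Br: no H
  1 × C: 1 H
  1 × C (aromatic): no H
  1 × I: no H
  Total hydrogens = 22.
Molecular formula: C17H22BrIO2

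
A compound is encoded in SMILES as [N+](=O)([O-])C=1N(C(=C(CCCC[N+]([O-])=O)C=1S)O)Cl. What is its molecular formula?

C8H10ClN3O5S

Heavy atoms from the SMILES: 8 C, 1 Cl, 3 N, 5 O, 1 S.
Implicit hydrogens by atom environment:
  4 × C: 2 H each → 8
  4 × C (aromatic): no H
  2 × N (charge +1): no H
  2 × O: no H
  2 × O (charge -1): no H
  1 × Cl: no H
  1 × N (aromatic): no H
  1 × O: 1 H
  1 × S: 1 H
  Total hydrogens = 10.
Molecular formula: C8H10ClN3O5S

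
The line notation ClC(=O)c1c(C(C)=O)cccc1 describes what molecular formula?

C9H7ClO2

Heavy atoms from the SMILES: 9 C, 1 Cl, 2 O.
Implicit hydrogens by atom environment:
  4 × C (aromatic): 1 H each → 4
  2 × C (aromatic): no H
  2 × C: no H
  2 × O: no H
  1 × C: 3 H
  1 × Cl: no H
  Total hydrogens = 7.
Molecular formula: C9H7ClO2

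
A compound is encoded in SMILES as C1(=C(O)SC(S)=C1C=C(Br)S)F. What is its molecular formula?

C6H4BrFOS3

Heavy atoms from the SMILES: 1 Br, 6 C, 1 F, 1 O, 3 S.
Implicit hydrogens by atom environment:
  4 × C (aromatic): no H
  2 × S: 1 H each → 2
  1 × Br: no H
  1 × C: 1 H
  1 × C: no H
  1 × F: no H
  1 × O: 1 H
  1 × S (aromatic): no H
  Total hydrogens = 4.
Molecular formula: C6H4BrFOS3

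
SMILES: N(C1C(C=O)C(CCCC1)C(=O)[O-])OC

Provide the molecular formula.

C10H16NO4-

Heavy atoms from the SMILES: 10 C, 1 N, 4 O.
Implicit hydrogens by atom environment:
  4 × C: 2 H each → 8
  4 × C: 1 H each → 4
  3 × O: no H
  1 × C: 3 H
  1 × C: no H
  1 × N: 1 H
  1 × O (charge -1): no H
  Total hydrogens = 16.
Net charge -1.
Molecular formula: C10H16NO4-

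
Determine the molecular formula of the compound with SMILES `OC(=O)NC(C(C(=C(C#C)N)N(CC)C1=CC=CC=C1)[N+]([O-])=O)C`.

Heavy atoms from the SMILES: 16 C, 4 N, 4 O.
Implicit hydrogens by atom environment:
  5 × C (aromatic): 1 H each → 5
  4 × C: no H
  3 × C: 1 H each → 3
  2 × C: 3 H each → 6
  2 × O: no H
  1 × C: 2 H
  1 × C (aromatic): no H
  1 × N: 2 H
  1 × N: 1 H
  1 × N (charge +1): no H
  1 × N: no H
  1 × O: 1 H
  1 × O (charge -1): no H
  Total hydrogens = 20.
Molecular formula: C16H20N4O4

C16H20N4O4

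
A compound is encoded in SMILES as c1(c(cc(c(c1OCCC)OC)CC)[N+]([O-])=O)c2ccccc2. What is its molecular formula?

C18H21NO4

Heavy atoms from the SMILES: 18 C, 1 N, 4 O.
Implicit hydrogens by atom environment:
  6 × C (aromatic): 1 H each → 6
  6 × C (aromatic): no H
  3 × C: 3 H each → 9
  3 × C: 2 H each → 6
  3 × O: no H
  1 × N (charge +1): no H
  1 × O (charge -1): no H
  Total hydrogens = 21.
Molecular formula: C18H21NO4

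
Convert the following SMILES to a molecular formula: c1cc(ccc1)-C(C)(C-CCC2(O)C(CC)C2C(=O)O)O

C17H24O4

Heavy atoms from the SMILES: 17 C, 4 O.
Implicit hydrogens by atom environment:
  5 × C (aromatic): 1 H each → 5
  4 × C: 2 H each → 8
  3 × C: no H
  3 × O: 1 H each → 3
  2 × C: 3 H each → 6
  2 × C: 1 H each → 2
  1 × C (aromatic): no H
  1 × O: no H
  Total hydrogens = 24.
Molecular formula: C17H24O4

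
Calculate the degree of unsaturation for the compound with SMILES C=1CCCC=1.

2

Molecular formula from the SMILES: C5H8.
DoU = (2C + 2 + N − H − X)/2 = (2·5 + 2 + 0 − 8 − 0)/2 = 4/2 = 2.
(Structurally: 1 ring(s) + 1 π bond(s) = 2.)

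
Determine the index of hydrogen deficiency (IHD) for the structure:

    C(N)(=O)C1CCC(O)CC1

Molecular formula from the SMILES: C7H13NO2.
DoU = (2C + 2 + N − H − X)/2 = (2·7 + 2 + 1 − 13 − 0)/2 = 4/2 = 2.
(Structurally: 1 ring(s) + 1 π bond(s) = 2.)

2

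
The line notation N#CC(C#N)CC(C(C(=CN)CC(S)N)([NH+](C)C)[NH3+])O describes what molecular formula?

Heavy atoms from the SMILES: 12 C, 6 N, 1 O, 1 S.
Implicit hydrogens by atom environment:
  4 × C: 1 H each → 4
  4 × C: no H
  2 × C: 3 H each → 6
  2 × C: 2 H each → 4
  2 × N: 2 H each → 4
  2 × N: no H
  1 × N (charge +1): 3 H
  1 × N (charge +1): 1 H
  1 × O: 1 H
  1 × S: 1 H
  Total hydrogens = 24.
Net charge +2.
Molecular formula: [C12H24N6OS]2+

[C12H24N6OS]2+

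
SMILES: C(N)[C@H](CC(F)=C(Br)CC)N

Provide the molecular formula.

Heavy atoms from the SMILES: 1 Br, 7 C, 1 F, 2 N.
Implicit hydrogens by atom environment:
  3 × C: 2 H each → 6
  2 × C: no H
  2 × N: 2 H each → 4
  1 × Br: no H
  1 × C: 3 H
  1 × C: 1 H
  1 × F: no H
  Total hydrogens = 14.
Molecular formula: C7H14BrFN2

C7H14BrFN2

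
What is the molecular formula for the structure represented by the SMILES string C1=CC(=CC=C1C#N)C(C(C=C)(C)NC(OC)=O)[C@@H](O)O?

C15H18N2O4

Heavy atoms from the SMILES: 15 C, 2 N, 4 O.
Implicit hydrogens by atom environment:
  4 × C (aromatic): 1 H each → 4
  3 × C: 1 H each → 3
  3 × C: no H
  2 × C: 3 H each → 6
  2 × C (aromatic): no H
  2 × O: 1 H each → 2
  2 × O: no H
  1 × C: 2 H
  1 × N: 1 H
  1 × N: no H
  Total hydrogens = 18.
Molecular formula: C15H18N2O4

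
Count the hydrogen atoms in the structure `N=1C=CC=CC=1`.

5

Hydrogens are implicit in SMILES; fill each atom to its normal valence:
  5 × C (aromatic): 1 H each → 5
  1 × N (aromatic): no H
  Total hydrogens = 5.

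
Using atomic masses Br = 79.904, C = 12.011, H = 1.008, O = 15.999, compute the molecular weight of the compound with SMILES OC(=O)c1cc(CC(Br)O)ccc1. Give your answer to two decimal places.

Molecular formula: C9H9BrO3.
M = 1×79.904 + 9×12.011 + 9×1.008 + 3×15.999 = 245.07 g/mol.

245.07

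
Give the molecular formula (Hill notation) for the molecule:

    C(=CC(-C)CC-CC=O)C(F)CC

C11H19FO

Heavy atoms from the SMILES: 11 C, 1 F, 1 O.
Implicit hydrogens by atom environment:
  5 × C: 1 H each → 5
  4 × C: 2 H each → 8
  2 × C: 3 H each → 6
  1 × F: no H
  1 × O: no H
  Total hydrogens = 19.
Molecular formula: C11H19FO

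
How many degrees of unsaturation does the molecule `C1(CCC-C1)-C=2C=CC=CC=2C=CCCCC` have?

6

Molecular formula from the SMILES: C17H24.
DoU = (2C + 2 + N − H − X)/2 = (2·17 + 2 + 0 − 24 − 0)/2 = 12/2 = 6.
(Structurally: 2 ring(s) + 4 π bond(s) = 6.)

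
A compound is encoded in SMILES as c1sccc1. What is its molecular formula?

C4H4S

Heavy atoms from the SMILES: 4 C, 1 S.
Implicit hydrogens by atom environment:
  4 × C (aromatic): 1 H each → 4
  1 × S (aromatic): no H
  Total hydrogens = 4.
Molecular formula: C4H4S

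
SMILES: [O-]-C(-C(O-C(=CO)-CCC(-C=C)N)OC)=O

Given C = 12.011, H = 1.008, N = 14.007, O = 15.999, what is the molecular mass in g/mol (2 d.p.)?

Molecular formula: C10H16NO5-.
M = 10×12.011 + 16×1.008 + 1×14.007 + 5×15.999 = 230.24 g/mol.

230.24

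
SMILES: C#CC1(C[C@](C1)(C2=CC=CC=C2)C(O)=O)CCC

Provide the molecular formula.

C16H18O2

Heavy atoms from the SMILES: 16 C, 2 O.
Implicit hydrogens by atom environment:
  5 × C (aromatic): 1 H each → 5
  4 × C: 2 H each → 8
  4 × C: no H
  1 × C: 3 H
  1 × C: 1 H
  1 × C (aromatic): no H
  1 × O: 1 H
  1 × O: no H
  Total hydrogens = 18.
Molecular formula: C16H18O2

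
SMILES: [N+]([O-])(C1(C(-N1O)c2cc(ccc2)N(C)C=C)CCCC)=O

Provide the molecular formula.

Heavy atoms from the SMILES: 15 C, 3 N, 3 O.
Implicit hydrogens by atom environment:
  4 × C: 2 H each → 8
  4 × C (aromatic): 1 H each → 4
  2 × C: 3 H each → 6
  2 × C: 1 H each → 2
  2 × C (aromatic): no H
  2 × N: no H
  1 × C: no H
  1 × N (charge +1): no H
  1 × O: 1 H
  1 × O: no H
  1 × O (charge -1): no H
  Total hydrogens = 21.
Molecular formula: C15H21N3O3

C15H21N3O3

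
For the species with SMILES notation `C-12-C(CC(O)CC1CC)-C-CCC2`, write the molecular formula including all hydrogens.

Heavy atoms from the SMILES: 12 C, 1 O.
Implicit hydrogens by atom environment:
  7 × C: 2 H each → 14
  4 × C: 1 H each → 4
  1 × C: 3 H
  1 × O: 1 H
  Total hydrogens = 22.
Molecular formula: C12H22O

C12H22O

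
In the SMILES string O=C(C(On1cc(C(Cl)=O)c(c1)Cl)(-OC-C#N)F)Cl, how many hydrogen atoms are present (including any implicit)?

4

Hydrogens are implicit in SMILES; fill each atom to its normal valence:
  4 × C: no H
  4 × O: no H
  3 × Cl: no H
  2 × C (aromatic): 1 H each → 2
  2 × C (aromatic): no H
  1 × C: 2 H
  1 × F: no H
  1 × N (aromatic): no H
  1 × N: no H
  Total hydrogens = 4.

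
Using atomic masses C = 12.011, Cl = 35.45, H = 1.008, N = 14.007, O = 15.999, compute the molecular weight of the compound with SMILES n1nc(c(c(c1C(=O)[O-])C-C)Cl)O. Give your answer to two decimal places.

201.59

Molecular formula: C7H6ClN2O3-.
M = 7×12.011 + 1×35.45 + 6×1.008 + 2×14.007 + 3×15.999 = 201.59 g/mol.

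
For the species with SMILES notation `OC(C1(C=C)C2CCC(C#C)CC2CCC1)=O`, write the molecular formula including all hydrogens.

C15H20O2

Heavy atoms from the SMILES: 15 C, 2 O.
Implicit hydrogens by atom environment:
  7 × C: 2 H each → 14
  5 × C: 1 H each → 5
  3 × C: no H
  1 × O: 1 H
  1 × O: no H
  Total hydrogens = 20.
Molecular formula: C15H20O2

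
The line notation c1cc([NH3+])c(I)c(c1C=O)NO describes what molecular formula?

Heavy atoms from the SMILES: 7 C, 1 I, 2 N, 2 O.
Implicit hydrogens by atom environment:
  4 × C (aromatic): no H
  2 × C (aromatic): 1 H each → 2
  1 × C: 1 H
  1 × I: no H
  1 × N (charge +1): 3 H
  1 × N: 1 H
  1 × O: 1 H
  1 × O: no H
  Total hydrogens = 8.
Net charge +1.
Molecular formula: C7H8IN2O2+

C7H8IN2O2+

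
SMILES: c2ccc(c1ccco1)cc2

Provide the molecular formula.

C10H8O

Heavy atoms from the SMILES: 10 C, 1 O.
Implicit hydrogens by atom environment:
  8 × C (aromatic): 1 H each → 8
  2 × C (aromatic): no H
  1 × O (aromatic): no H
  Total hydrogens = 8.
Molecular formula: C10H8O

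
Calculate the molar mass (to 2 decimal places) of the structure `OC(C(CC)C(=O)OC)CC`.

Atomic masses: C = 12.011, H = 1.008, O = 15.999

160.21

Molecular formula: C8H16O3.
M = 8×12.011 + 16×1.008 + 3×15.999 = 160.21 g/mol.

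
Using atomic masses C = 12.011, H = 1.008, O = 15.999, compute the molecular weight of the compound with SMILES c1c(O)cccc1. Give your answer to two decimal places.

Molecular formula: C6H6O.
M = 6×12.011 + 6×1.008 + 1×15.999 = 94.11 g/mol.

94.11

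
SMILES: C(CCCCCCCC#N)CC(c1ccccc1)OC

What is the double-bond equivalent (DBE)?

6

Molecular formula from the SMILES: C18H27NO.
DoU = (2C + 2 + N − H − X)/2 = (2·18 + 2 + 1 − 27 − 0)/2 = 12/2 = 6.
(Structurally: 1 ring(s) + 5 π bond(s) = 6.)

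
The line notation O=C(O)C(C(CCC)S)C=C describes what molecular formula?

C8H14O2S

Heavy atoms from the SMILES: 8 C, 2 O, 1 S.
Implicit hydrogens by atom environment:
  3 × C: 2 H each → 6
  3 × C: 1 H each → 3
  1 × C: 3 H
  1 × C: no H
  1 × O: 1 H
  1 × O: no H
  1 × S: 1 H
  Total hydrogens = 14.
Molecular formula: C8H14O2S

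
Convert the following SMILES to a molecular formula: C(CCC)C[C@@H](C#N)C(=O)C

C9H15NO

Heavy atoms from the SMILES: 9 C, 1 N, 1 O.
Implicit hydrogens by atom environment:
  4 × C: 2 H each → 8
  2 × C: 3 H each → 6
  2 × C: no H
  1 × C: 1 H
  1 × N: no H
  1 × O: no H
  Total hydrogens = 15.
Molecular formula: C9H15NO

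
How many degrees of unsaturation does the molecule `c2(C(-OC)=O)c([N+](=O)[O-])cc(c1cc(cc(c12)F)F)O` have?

Molecular formula from the SMILES: C12H7F2NO5.
DoU = (2C + 2 + N − H − X)/2 = (2·12 + 2 + 1 − 7 − 2)/2 = 18/2 = 9.
(Structurally: 2 ring(s) + 7 π bond(s) = 9.)

9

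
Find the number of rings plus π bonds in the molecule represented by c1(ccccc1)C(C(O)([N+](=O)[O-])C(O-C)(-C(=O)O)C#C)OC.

8

Molecular formula from the SMILES: C14H15NO7.
DoU = (2C + 2 + N − H − X)/2 = (2·14 + 2 + 1 − 15 − 0)/2 = 16/2 = 8.
(Structurally: 1 ring(s) + 7 π bond(s) = 8.)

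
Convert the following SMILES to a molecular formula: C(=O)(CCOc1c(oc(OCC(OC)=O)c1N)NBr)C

C11H15BrN2O6

Heavy atoms from the SMILES: 1 Br, 11 C, 2 N, 6 O.
Implicit hydrogens by atom environment:
  5 × O: no H
  4 × C (aromatic): no H
  3 × C: 2 H each → 6
  2 × C: 3 H each → 6
  2 × C: no H
  1 × Br: no H
  1 × N: 2 H
  1 × N: 1 H
  1 × O (aromatic): no H
  Total hydrogens = 15.
Molecular formula: C11H15BrN2O6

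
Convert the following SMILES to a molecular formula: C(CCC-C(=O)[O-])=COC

C7H11O3-

Heavy atoms from the SMILES: 7 C, 3 O.
Implicit hydrogens by atom environment:
  3 × C: 2 H each → 6
  2 × C: 1 H each → 2
  2 × O: no H
  1 × C: 3 H
  1 × C: no H
  1 × O (charge -1): no H
  Total hydrogens = 11.
Net charge -1.
Molecular formula: C7H11O3-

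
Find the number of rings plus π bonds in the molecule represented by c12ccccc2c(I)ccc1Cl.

7

Molecular formula from the SMILES: C10H6ClI.
DoU = (2C + 2 + N − H − X)/2 = (2·10 + 2 + 0 − 6 − 2)/2 = 14/2 = 7.
(Structurally: 2 ring(s) + 5 π bond(s) = 7.)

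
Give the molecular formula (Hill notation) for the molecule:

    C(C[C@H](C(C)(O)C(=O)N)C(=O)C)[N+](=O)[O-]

Heavy atoms from the SMILES: 8 C, 2 N, 5 O.
Implicit hydrogens by atom environment:
  3 × C: no H
  3 × O: no H
  2 × C: 3 H each → 6
  2 × C: 2 H each → 4
  1 × C: 1 H
  1 × N: 2 H
  1 × N (charge +1): no H
  1 × O: 1 H
  1 × O (charge -1): no H
  Total hydrogens = 14.
Molecular formula: C8H14N2O5

C8H14N2O5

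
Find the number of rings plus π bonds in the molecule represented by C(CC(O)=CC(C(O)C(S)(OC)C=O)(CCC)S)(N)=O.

Molecular formula from the SMILES: C12H21NO5S2.
DoU = (2C + 2 + N − H − X)/2 = (2·12 + 2 + 1 − 21 − 0)/2 = 6/2 = 3.
(Structurally: 0 ring(s) + 3 π bond(s) = 3.)

3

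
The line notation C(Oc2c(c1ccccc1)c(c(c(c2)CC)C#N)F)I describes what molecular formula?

Heavy atoms from the SMILES: 16 C, 1 F, 1 I, 1 N, 1 O.
Implicit hydrogens by atom environment:
  6 × C (aromatic): 1 H each → 6
  6 × C (aromatic): no H
  2 × C: 2 H each → 4
  1 × C: 3 H
  1 × C: no H
  1 × F: no H
  1 × I: no H
  1 × N: no H
  1 × O: no H
  Total hydrogens = 13.
Molecular formula: C16H13FINO

C16H13FINO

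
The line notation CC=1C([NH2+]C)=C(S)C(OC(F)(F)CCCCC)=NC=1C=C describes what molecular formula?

C15H23F2N2OS+

Heavy atoms from the SMILES: 15 C, 2 F, 2 N, 1 O, 1 S.
Implicit hydrogens by atom environment:
  5 × C: 2 H each → 10
  5 × C (aromatic): no H
  3 × C: 3 H each → 9
  2 × F: no H
  1 × C: 1 H
  1 × C: no H
  1 × N (charge +1): 2 H
  1 × N (aromatic): no H
  1 × O: no H
  1 × S: 1 H
  Total hydrogens = 23.
Net charge +1.
Molecular formula: C15H23F2N2OS+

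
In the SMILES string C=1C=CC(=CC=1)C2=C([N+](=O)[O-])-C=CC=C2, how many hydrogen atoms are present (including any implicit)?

Hydrogens are implicit in SMILES; fill each atom to its normal valence:
  9 × C (aromatic): 1 H each → 9
  3 × C (aromatic): no H
  1 × N (charge +1): no H
  1 × O: no H
  1 × O (charge -1): no H
  Total hydrogens = 9.

9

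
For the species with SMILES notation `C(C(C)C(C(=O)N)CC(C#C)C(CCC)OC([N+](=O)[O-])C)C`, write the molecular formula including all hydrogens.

C16H28N2O4

Heavy atoms from the SMILES: 16 C, 2 N, 4 O.
Implicit hydrogens by atom environment:
  6 × C: 1 H each → 6
  4 × C: 3 H each → 12
  4 × C: 2 H each → 8
  3 × O: no H
  2 × C: no H
  1 × N: 2 H
  1 × N (charge +1): no H
  1 × O (charge -1): no H
  Total hydrogens = 28.
Molecular formula: C16H28N2O4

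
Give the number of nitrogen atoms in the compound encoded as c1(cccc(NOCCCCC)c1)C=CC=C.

1

The symbol for nitrogen appears 1 time in the SMILES.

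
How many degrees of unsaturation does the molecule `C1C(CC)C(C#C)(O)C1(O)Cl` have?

Molecular formula from the SMILES: C8H11ClO2.
DoU = (2C + 2 + N − H − X)/2 = (2·8 + 2 + 0 − 11 − 1)/2 = 6/2 = 3.
(Structurally: 1 ring(s) + 2 π bond(s) = 3.)

3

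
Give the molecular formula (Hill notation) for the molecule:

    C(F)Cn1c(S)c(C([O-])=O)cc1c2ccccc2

Heavy atoms from the SMILES: 13 C, 1 F, 1 N, 2 O, 1 S.
Implicit hydrogens by atom environment:
  6 × C (aromatic): 1 H each → 6
  4 × C (aromatic): no H
  2 × C: 2 H each → 4
  1 × C: no H
  1 × F: no H
  1 × N (aromatic): no H
  1 × O: no H
  1 × O (charge -1): no H
  1 × S: 1 H
  Total hydrogens = 11.
Net charge -1.
Molecular formula: C13H11FNO2S-

C13H11FNO2S-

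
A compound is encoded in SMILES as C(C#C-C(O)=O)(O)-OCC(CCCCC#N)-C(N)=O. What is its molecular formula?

Heavy atoms from the SMILES: 12 C, 2 N, 5 O.
Implicit hydrogens by atom environment:
  5 × C: 2 H each → 10
  5 × C: no H
  3 × O: no H
  2 × C: 1 H each → 2
  2 × O: 1 H each → 2
  1 × N: 2 H
  1 × N: no H
  Total hydrogens = 16.
Molecular formula: C12H16N2O5

C12H16N2O5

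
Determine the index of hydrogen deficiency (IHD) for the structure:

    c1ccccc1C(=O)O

Molecular formula from the SMILES: C7H6O2.
DoU = (2C + 2 + N − H − X)/2 = (2·7 + 2 + 0 − 6 − 0)/2 = 10/2 = 5.
(Structurally: 1 ring(s) + 4 π bond(s) = 5.)

5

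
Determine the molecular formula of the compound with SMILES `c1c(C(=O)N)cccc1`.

C7H7NO

Heavy atoms from the SMILES: 7 C, 1 N, 1 O.
Implicit hydrogens by atom environment:
  5 × C (aromatic): 1 H each → 5
  1 × C (aromatic): no H
  1 × C: no H
  1 × N: 2 H
  1 × O: no H
  Total hydrogens = 7.
Molecular formula: C7H7NO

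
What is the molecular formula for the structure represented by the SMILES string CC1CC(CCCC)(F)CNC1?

Heavy atoms from the SMILES: 10 C, 1 F, 1 N.
Implicit hydrogens by atom environment:
  6 × C: 2 H each → 12
  2 × C: 3 H each → 6
  1 × C: 1 H
  1 × C: no H
  1 × F: no H
  1 × N: 1 H
  Total hydrogens = 20.
Molecular formula: C10H20FN

C10H20FN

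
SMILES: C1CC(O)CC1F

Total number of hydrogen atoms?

Hydrogens are implicit in SMILES; fill each atom to its normal valence:
  3 × C: 2 H each → 6
  2 × C: 1 H each → 2
  1 × F: no H
  1 × O: 1 H
  Total hydrogens = 9.

9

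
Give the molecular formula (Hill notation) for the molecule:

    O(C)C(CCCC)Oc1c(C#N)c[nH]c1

Heavy atoms from the SMILES: 11 C, 2 N, 2 O.
Implicit hydrogens by atom environment:
  3 × C: 2 H each → 6
  2 × C: 3 H each → 6
  2 × C (aromatic): 1 H each → 2
  2 × C (aromatic): no H
  2 × O: no H
  1 × C: 1 H
  1 × C: no H
  1 × N (aromatic): 1 H
  1 × N: no H
  Total hydrogens = 16.
Molecular formula: C11H16N2O2

C11H16N2O2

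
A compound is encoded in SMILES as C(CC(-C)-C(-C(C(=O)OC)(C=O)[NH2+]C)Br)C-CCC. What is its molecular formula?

C14H27BrNO3+

Heavy atoms from the SMILES: 1 Br, 14 C, 1 N, 3 O.
Implicit hydrogens by atom environment:
  5 × C: 2 H each → 10
  4 × C: 3 H each → 12
  3 × C: 1 H each → 3
  3 × O: no H
  2 × C: no H
  1 × Br: no H
  1 × N (charge +1): 2 H
  Total hydrogens = 27.
Net charge +1.
Molecular formula: C14H27BrNO3+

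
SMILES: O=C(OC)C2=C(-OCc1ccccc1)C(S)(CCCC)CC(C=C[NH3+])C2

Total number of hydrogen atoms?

30

Hydrogens are implicit in SMILES; fill each atom to its normal valence:
  6 × C: 2 H each → 12
  5 × C (aromatic): 1 H each → 5
  4 × C: no H
  3 × C: 1 H each → 3
  3 × O: no H
  2 × C: 3 H each → 6
  1 × C (aromatic): no H
  1 × N (charge +1): 3 H
  1 × S: 1 H
  Total hydrogens = 30.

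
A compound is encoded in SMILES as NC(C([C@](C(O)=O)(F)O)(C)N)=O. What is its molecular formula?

Heavy atoms from the SMILES: 5 C, 1 F, 2 N, 4 O.
Implicit hydrogens by atom environment:
  4 × C: no H
  2 × N: 2 H each → 4
  2 × O: 1 H each → 2
  2 × O: no H
  1 × C: 3 H
  1 × F: no H
  Total hydrogens = 9.
Molecular formula: C5H9FN2O4

C5H9FN2O4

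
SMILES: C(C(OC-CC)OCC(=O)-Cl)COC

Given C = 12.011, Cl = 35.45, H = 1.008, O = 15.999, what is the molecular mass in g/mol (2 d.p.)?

224.68

Molecular formula: C9H17ClO4.
M = 9×12.011 + 1×35.45 + 17×1.008 + 4×15.999 = 224.68 g/mol.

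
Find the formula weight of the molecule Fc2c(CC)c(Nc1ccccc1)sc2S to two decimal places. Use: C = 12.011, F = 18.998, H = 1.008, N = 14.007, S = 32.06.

Molecular formula: C12H12FNS2.
M = 12×12.011 + 1×18.998 + 12×1.008 + 1×14.007 + 2×32.06 = 253.35 g/mol.

253.35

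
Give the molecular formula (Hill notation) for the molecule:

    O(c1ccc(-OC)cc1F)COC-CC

C11H15FO3

Heavy atoms from the SMILES: 11 C, 1 F, 3 O.
Implicit hydrogens by atom environment:
  3 × C: 2 H each → 6
  3 × C (aromatic): 1 H each → 3
  3 × C (aromatic): no H
  3 × O: no H
  2 × C: 3 H each → 6
  1 × F: no H
  Total hydrogens = 15.
Molecular formula: C11H15FO3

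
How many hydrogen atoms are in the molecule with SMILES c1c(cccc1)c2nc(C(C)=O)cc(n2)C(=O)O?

10

Hydrogens are implicit in SMILES; fill each atom to its normal valence:
  6 × C (aromatic): 1 H each → 6
  4 × C (aromatic): no H
  2 × C: no H
  2 × N (aromatic): no H
  2 × O: no H
  1 × C: 3 H
  1 × O: 1 H
  Total hydrogens = 10.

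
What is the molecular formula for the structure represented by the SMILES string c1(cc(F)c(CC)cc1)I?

Heavy atoms from the SMILES: 8 C, 1 F, 1 I.
Implicit hydrogens by atom environment:
  3 × C (aromatic): 1 H each → 3
  3 × C (aromatic): no H
  1 × C: 3 H
  1 × C: 2 H
  1 × F: no H
  1 × I: no H
  Total hydrogens = 8.
Molecular formula: C8H8FI

C8H8FI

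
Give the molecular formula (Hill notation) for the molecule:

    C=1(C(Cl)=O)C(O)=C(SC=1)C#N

C6H2ClNO2S

Heavy atoms from the SMILES: 6 C, 1 Cl, 1 N, 2 O, 1 S.
Implicit hydrogens by atom environment:
  3 × C (aromatic): no H
  2 × C: no H
  1 × C (aromatic): 1 H
  1 × Cl: no H
  1 × N: no H
  1 × O: 1 H
  1 × O: no H
  1 × S (aromatic): no H
  Total hydrogens = 2.
Molecular formula: C6H2ClNO2S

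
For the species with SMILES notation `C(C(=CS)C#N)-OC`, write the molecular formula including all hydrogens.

Heavy atoms from the SMILES: 5 C, 1 N, 1 O, 1 S.
Implicit hydrogens by atom environment:
  2 × C: no H
  1 × C: 3 H
  1 × C: 2 H
  1 × C: 1 H
  1 × N: no H
  1 × O: no H
  1 × S: 1 H
  Total hydrogens = 7.
Molecular formula: C5H7NOS

C5H7NOS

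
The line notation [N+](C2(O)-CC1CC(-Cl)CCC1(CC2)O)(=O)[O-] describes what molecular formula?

C10H16ClNO4

Heavy atoms from the SMILES: 10 C, 1 Cl, 1 N, 4 O.
Implicit hydrogens by atom environment:
  6 × C: 2 H each → 12
  2 × C: 1 H each → 2
  2 × C: no H
  2 × O: 1 H each → 2
  1 × Cl: no H
  1 × N (charge +1): no H
  1 × O: no H
  1 × O (charge -1): no H
  Total hydrogens = 16.
Molecular formula: C10H16ClNO4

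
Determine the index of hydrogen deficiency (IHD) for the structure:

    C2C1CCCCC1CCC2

Molecular formula from the SMILES: C10H18.
DoU = (2C + 2 + N − H − X)/2 = (2·10 + 2 + 0 − 18 − 0)/2 = 4/2 = 2.
(Structurally: 2 ring(s) + 0 π bond(s) = 2.)

2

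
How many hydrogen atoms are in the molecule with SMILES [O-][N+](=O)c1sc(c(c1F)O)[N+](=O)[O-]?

Hydrogens are implicit in SMILES; fill each atom to its normal valence:
  4 × C (aromatic): no H
  2 × N (charge +1): no H
  2 × O: no H
  2 × O (charge -1): no H
  1 × F: no H
  1 × O: 1 H
  1 × S (aromatic): no H
  Total hydrogens = 1.

1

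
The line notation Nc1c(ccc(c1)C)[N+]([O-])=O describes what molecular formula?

C7H8N2O2

Heavy atoms from the SMILES: 7 C, 2 N, 2 O.
Implicit hydrogens by atom environment:
  3 × C (aromatic): 1 H each → 3
  3 × C (aromatic): no H
  1 × C: 3 H
  1 × N: 2 H
  1 × N (charge +1): no H
  1 × O: no H
  1 × O (charge -1): no H
  Total hydrogens = 8.
Molecular formula: C7H8N2O2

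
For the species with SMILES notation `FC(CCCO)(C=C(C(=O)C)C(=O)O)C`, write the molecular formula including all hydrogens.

C10H15FO4

Heavy atoms from the SMILES: 10 C, 1 F, 4 O.
Implicit hydrogens by atom environment:
  4 × C: no H
  3 × C: 2 H each → 6
  2 × C: 3 H each → 6
  2 × O: 1 H each → 2
  2 × O: no H
  1 × C: 1 H
  1 × F: no H
  Total hydrogens = 15.
Molecular formula: C10H15FO4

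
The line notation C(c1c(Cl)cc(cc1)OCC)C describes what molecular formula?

C10H13ClO

Heavy atoms from the SMILES: 10 C, 1 Cl, 1 O.
Implicit hydrogens by atom environment:
  3 × C (aromatic): 1 H each → 3
  3 × C (aromatic): no H
  2 × C: 3 H each → 6
  2 × C: 2 H each → 4
  1 × Cl: no H
  1 × O: no H
  Total hydrogens = 13.
Molecular formula: C10H13ClO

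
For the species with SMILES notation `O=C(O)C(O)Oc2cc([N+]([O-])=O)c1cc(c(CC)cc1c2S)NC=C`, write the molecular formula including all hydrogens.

C16H16N2O6S

Heavy atoms from the SMILES: 16 C, 2 N, 6 O, 1 S.
Implicit hydrogens by atom environment:
  7 × C (aromatic): no H
  3 × C (aromatic): 1 H each → 3
  3 × O: no H
  2 × C: 2 H each → 4
  2 × C: 1 H each → 2
  2 × O: 1 H each → 2
  1 × C: 3 H
  1 × C: no H
  1 × N: 1 H
  1 × N (charge +1): no H
  1 × O (charge -1): no H
  1 × S: 1 H
  Total hydrogens = 16.
Molecular formula: C16H16N2O6S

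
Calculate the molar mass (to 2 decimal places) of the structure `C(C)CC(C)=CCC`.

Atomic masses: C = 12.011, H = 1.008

112.22

Molecular formula: C8H16.
M = 8×12.011 + 16×1.008 = 112.22 g/mol.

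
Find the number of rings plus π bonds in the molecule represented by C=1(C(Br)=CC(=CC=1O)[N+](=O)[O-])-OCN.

Molecular formula from the SMILES: C7H7BrN2O4.
DoU = (2C + 2 + N − H − X)/2 = (2·7 + 2 + 2 − 7 − 1)/2 = 10/2 = 5.
(Structurally: 1 ring(s) + 4 π bond(s) = 5.)

5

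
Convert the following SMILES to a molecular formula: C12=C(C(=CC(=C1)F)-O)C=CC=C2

Heavy atoms from the SMILES: 10 C, 1 F, 1 O.
Implicit hydrogens by atom environment:
  6 × C (aromatic): 1 H each → 6
  4 × C (aromatic): no H
  1 × F: no H
  1 × O: 1 H
  Total hydrogens = 7.
Molecular formula: C10H7FO

C10H7FO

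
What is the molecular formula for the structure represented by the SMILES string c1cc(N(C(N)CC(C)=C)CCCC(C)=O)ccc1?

C16H24N2O

Heavy atoms from the SMILES: 16 C, 2 N, 1 O.
Implicit hydrogens by atom environment:
  5 × C: 2 H each → 10
  5 × C (aromatic): 1 H each → 5
  2 × C: 3 H each → 6
  2 × C: no H
  1 × C: 1 H
  1 × C (aromatic): no H
  1 × N: 2 H
  1 × N: no H
  1 × O: no H
  Total hydrogens = 24.
Molecular formula: C16H24N2O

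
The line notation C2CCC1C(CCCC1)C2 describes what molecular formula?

Heavy atoms from the SMILES: 10 C.
Implicit hydrogens by atom environment:
  8 × C: 2 H each → 16
  2 × C: 1 H each → 2
  Total hydrogens = 18.
Molecular formula: C10H18

C10H18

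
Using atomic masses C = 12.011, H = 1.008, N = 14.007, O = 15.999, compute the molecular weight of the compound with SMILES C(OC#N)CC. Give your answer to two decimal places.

85.11

Molecular formula: C4H7NO.
M = 4×12.011 + 7×1.008 + 1×14.007 + 1×15.999 = 85.11 g/mol.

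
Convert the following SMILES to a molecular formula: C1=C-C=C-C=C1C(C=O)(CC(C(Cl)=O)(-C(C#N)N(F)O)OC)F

C14H13ClF2N2O4

Heavy atoms from the SMILES: 14 C, 1 Cl, 2 F, 2 N, 4 O.
Implicit hydrogens by atom environment:
  5 × C (aromatic): 1 H each → 5
  4 × C: no H
  3 × O: no H
  2 × C: 1 H each → 2
  2 × F: no H
  2 × N: no H
  1 × C: 3 H
  1 × C: 2 H
  1 × C (aromatic): no H
  1 × Cl: no H
  1 × O: 1 H
  Total hydrogens = 13.
Molecular formula: C14H13ClF2N2O4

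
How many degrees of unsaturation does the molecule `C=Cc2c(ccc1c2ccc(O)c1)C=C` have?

Molecular formula from the SMILES: C14H12O.
DoU = (2C + 2 + N − H − X)/2 = (2·14 + 2 + 0 − 12 − 0)/2 = 18/2 = 9.
(Structurally: 2 ring(s) + 7 π bond(s) = 9.)

9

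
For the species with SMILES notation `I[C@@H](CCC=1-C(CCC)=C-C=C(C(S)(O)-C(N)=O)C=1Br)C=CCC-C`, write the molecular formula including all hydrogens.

Heavy atoms from the SMILES: 1 Br, 19 C, 1 I, 1 N, 2 O, 1 S.
Implicit hydrogens by atom environment:
  6 × C: 2 H each → 12
  4 × C (aromatic): no H
  3 × C: 1 H each → 3
  2 × C: 3 H each → 6
  2 × C (aromatic): 1 H each → 2
  2 × C: no H
  1 × Br: no H
  1 × I: no H
  1 × N: 2 H
  1 × O: 1 H
  1 × O: no H
  1 × S: 1 H
  Total hydrogens = 27.
Molecular formula: C19H27BrINO2S

C19H27BrINO2S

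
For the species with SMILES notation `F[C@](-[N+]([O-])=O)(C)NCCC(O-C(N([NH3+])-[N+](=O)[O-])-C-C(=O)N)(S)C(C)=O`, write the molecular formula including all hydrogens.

Heavy atoms from the SMILES: 10 C, 1 F, 6 N, 7 O, 1 S.
Implicit hydrogens by atom environment:
  5 × O: no H
  4 × C: no H
  3 × C: 2 H each → 6
  2 × C: 3 H each → 6
  2 × N (charge +1): no H
  2 × O (charge -1): no H
  1 × C: 1 H
  1 × F: no H
  1 × N (charge +1): 3 H
  1 × N: 2 H
  1 × N: 1 H
  1 × N: no H
  1 × S: 1 H
  Total hydrogens = 20.
Net charge +1.
Molecular formula: C10H20FN6O7S+

C10H20FN6O7S+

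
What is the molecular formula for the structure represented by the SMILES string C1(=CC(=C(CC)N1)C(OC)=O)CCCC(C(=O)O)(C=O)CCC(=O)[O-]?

Heavy atoms from the SMILES: 17 C, 1 N, 7 O.
Implicit hydrogens by atom environment:
  6 × C: 2 H each → 12
  5 × O: no H
  4 × C: no H
  3 × C (aromatic): no H
  2 × C: 3 H each → 6
  1 × C (aromatic): 1 H
  1 × C: 1 H
  1 × N (aromatic): 1 H
  1 × O: 1 H
  1 × O (charge -1): no H
  Total hydrogens = 22.
Net charge -1.
Molecular formula: C17H22NO7-

C17H22NO7-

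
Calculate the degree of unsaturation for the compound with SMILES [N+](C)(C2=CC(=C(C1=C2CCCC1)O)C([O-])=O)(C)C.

Molecular formula from the SMILES: C14H19NO3.
DoU = (2C + 2 + N − H − X)/2 = (2·14 + 2 + 1 − 19 − 0)/2 = 12/2 = 6.
(Structurally: 2 ring(s) + 4 π bond(s) = 6.)

6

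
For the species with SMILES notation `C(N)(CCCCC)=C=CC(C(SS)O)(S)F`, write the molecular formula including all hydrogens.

Heavy atoms from the SMILES: 10 C, 1 F, 1 N, 1 O, 3 S.
Implicit hydrogens by atom environment:
  4 × C: 2 H each → 8
  3 × C: no H
  2 × C: 1 H each → 2
  2 × S: 1 H each → 2
  1 × C: 3 H
  1 × F: no H
  1 × N: 2 H
  1 × O: 1 H
  1 × S: no H
  Total hydrogens = 18.
Molecular formula: C10H18FNOS3

C10H18FNOS3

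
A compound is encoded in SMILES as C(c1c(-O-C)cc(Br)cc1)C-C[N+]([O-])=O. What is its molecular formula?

Heavy atoms from the SMILES: 1 Br, 10 C, 1 N, 3 O.
Implicit hydrogens by atom environment:
  3 × C: 2 H each → 6
  3 × C (aromatic): 1 H each → 3
  3 × C (aromatic): no H
  2 × O: no H
  1 × Br: no H
  1 × C: 3 H
  1 × N (charge +1): no H
  1 × O (charge -1): no H
  Total hydrogens = 12.
Molecular formula: C10H12BrNO3

C10H12BrNO3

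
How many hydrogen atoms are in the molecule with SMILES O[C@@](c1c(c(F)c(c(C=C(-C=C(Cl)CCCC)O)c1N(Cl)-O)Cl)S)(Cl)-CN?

Hydrogens are implicit in SMILES; fill each atom to its normal valence:
  6 × C (aromatic): no H
  4 × C: 2 H each → 8
  4 × Cl: no H
  3 × C: no H
  3 × O: 1 H each → 3
  2 × C: 1 H each → 2
  1 × C: 3 H
  1 × F: no H
  1 × N: 2 H
  1 × N: no H
  1 × S: 1 H
  Total hydrogens = 19.

19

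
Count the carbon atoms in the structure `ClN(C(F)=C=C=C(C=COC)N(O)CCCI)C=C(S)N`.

12

The symbol for carbon appears 12 times in the SMILES. (Cl is a single chlorine, not C + l.)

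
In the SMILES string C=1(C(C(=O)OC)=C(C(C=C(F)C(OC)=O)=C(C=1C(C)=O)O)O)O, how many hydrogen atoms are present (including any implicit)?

13

Hydrogens are implicit in SMILES; fill each atom to its normal valence:
  6 × C (aromatic): no H
  5 × O: no H
  4 × C: no H
  3 × C: 3 H each → 9
  3 × O: 1 H each → 3
  1 × C: 1 H
  1 × F: no H
  Total hydrogens = 13.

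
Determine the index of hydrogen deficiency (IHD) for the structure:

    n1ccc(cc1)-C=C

Molecular formula from the SMILES: C7H7N.
DoU = (2C + 2 + N − H − X)/2 = (2·7 + 2 + 1 − 7 − 0)/2 = 10/2 = 5.
(Structurally: 1 ring(s) + 4 π bond(s) = 5.)

5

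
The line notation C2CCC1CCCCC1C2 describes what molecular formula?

Heavy atoms from the SMILES: 10 C.
Implicit hydrogens by atom environment:
  8 × C: 2 H each → 16
  2 × C: 1 H each → 2
  Total hydrogens = 18.
Molecular formula: C10H18

C10H18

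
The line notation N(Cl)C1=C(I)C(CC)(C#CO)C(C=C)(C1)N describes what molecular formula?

C11H14ClIN2O

Heavy atoms from the SMILES: 11 C, 1 Cl, 1 I, 2 N, 1 O.
Implicit hydrogens by atom environment:
  6 × C: no H
  3 × C: 2 H each → 6
  1 × C: 3 H
  1 × C: 1 H
  1 × Cl: no H
  1 × I: no H
  1 × N: 2 H
  1 × N: 1 H
  1 × O: 1 H
  Total hydrogens = 14.
Molecular formula: C11H14ClIN2O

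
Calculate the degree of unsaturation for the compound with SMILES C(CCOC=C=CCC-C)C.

2

Molecular formula from the SMILES: C10H18O.
DoU = (2C + 2 + N − H − X)/2 = (2·10 + 2 + 0 − 18 − 0)/2 = 4/2 = 2.
(Structurally: 0 ring(s) + 2 π bond(s) = 2.)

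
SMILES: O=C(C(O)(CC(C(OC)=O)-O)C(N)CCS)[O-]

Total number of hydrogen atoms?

Hydrogens are implicit in SMILES; fill each atom to its normal valence:
  3 × C: 2 H each → 6
  3 × C: no H
  3 × O: no H
  2 × C: 1 H each → 2
  2 × O: 1 H each → 2
  1 × C: 3 H
  1 × N: 2 H
  1 × O (charge -1): no H
  1 × S: 1 H
  Total hydrogens = 16.

16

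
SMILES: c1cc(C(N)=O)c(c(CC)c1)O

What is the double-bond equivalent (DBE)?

Molecular formula from the SMILES: C9H11NO2.
DoU = (2C + 2 + N − H − X)/2 = (2·9 + 2 + 1 − 11 − 0)/2 = 10/2 = 5.
(Structurally: 1 ring(s) + 4 π bond(s) = 5.)

5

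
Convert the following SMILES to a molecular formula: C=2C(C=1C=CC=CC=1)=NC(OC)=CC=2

C12H11NO

Heavy atoms from the SMILES: 12 C, 1 N, 1 O.
Implicit hydrogens by atom environment:
  8 × C (aromatic): 1 H each → 8
  3 × C (aromatic): no H
  1 × C: 3 H
  1 × N (aromatic): no H
  1 × O: no H
  Total hydrogens = 11.
Molecular formula: C12H11NO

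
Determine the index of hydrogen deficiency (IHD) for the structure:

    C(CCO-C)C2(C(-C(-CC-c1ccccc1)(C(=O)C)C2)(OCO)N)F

Molecular formula from the SMILES: C19H28FNO4.
DoU = (2C + 2 + N − H − X)/2 = (2·19 + 2 + 1 − 28 − 1)/2 = 12/2 = 6.
(Structurally: 2 ring(s) + 4 π bond(s) = 6.)

6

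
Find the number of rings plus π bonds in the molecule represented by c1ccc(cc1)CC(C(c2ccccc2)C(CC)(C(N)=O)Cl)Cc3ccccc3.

Molecular formula from the SMILES: C26H28ClNO.
DoU = (2C + 2 + N − H − X)/2 = (2·26 + 2 + 1 − 28 − 1)/2 = 26/2 = 13.
(Structurally: 3 ring(s) + 10 π bond(s) = 13.)

13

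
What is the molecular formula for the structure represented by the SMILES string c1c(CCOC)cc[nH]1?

C7H11NO

Heavy atoms from the SMILES: 7 C, 1 N, 1 O.
Implicit hydrogens by atom environment:
  3 × C (aromatic): 1 H each → 3
  2 × C: 2 H each → 4
  1 × C: 3 H
  1 × C (aromatic): no H
  1 × N (aromatic): 1 H
  1 × O: no H
  Total hydrogens = 11.
Molecular formula: C7H11NO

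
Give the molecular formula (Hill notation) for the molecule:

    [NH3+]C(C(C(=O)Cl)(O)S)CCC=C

C7H13ClNO2S+

Heavy atoms from the SMILES: 7 C, 1 Cl, 1 N, 2 O, 1 S.
Implicit hydrogens by atom environment:
  3 × C: 2 H each → 6
  2 × C: 1 H each → 2
  2 × C: no H
  1 × Cl: no H
  1 × N (charge +1): 3 H
  1 × O: 1 H
  1 × O: no H
  1 × S: 1 H
  Total hydrogens = 13.
Net charge +1.
Molecular formula: C7H13ClNO2S+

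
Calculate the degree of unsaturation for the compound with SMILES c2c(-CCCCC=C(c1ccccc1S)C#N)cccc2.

11

Molecular formula from the SMILES: C19H19NS.
DoU = (2C + 2 + N − H − X)/2 = (2·19 + 2 + 1 − 19 − 0)/2 = 22/2 = 11.
(Structurally: 2 ring(s) + 9 π bond(s) = 11.)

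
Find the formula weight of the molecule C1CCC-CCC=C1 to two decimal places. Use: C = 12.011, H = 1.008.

Molecular formula: C8H14.
M = 8×12.011 + 14×1.008 = 110.20 g/mol.

110.20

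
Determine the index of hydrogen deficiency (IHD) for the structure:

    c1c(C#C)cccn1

Molecular formula from the SMILES: C7H5N.
DoU = (2C + 2 + N − H − X)/2 = (2·7 + 2 + 1 − 5 − 0)/2 = 12/2 = 6.
(Structurally: 1 ring(s) + 5 π bond(s) = 6.)

6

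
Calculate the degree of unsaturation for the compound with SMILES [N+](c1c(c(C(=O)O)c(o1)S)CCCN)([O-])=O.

5

Molecular formula from the SMILES: C8H10N2O5S.
DoU = (2C + 2 + N − H − X)/2 = (2·8 + 2 + 2 − 10 − 0)/2 = 10/2 = 5.
(Structurally: 1 ring(s) + 4 π bond(s) = 5.)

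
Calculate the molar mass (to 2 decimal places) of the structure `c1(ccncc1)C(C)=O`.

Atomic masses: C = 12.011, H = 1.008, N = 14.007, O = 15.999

Molecular formula: C7H7NO.
M = 7×12.011 + 7×1.008 + 1×14.007 + 1×15.999 = 121.14 g/mol.

121.14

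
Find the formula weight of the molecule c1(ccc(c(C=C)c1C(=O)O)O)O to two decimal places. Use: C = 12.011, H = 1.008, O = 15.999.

Molecular formula: C9H8O4.
M = 9×12.011 + 8×1.008 + 4×15.999 = 180.16 g/mol.

180.16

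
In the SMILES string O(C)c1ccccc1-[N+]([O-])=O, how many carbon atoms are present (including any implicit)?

The symbol for carbon appears 7 times in the SMILES. Lowercase c denotes aromatic carbon and counts toward C.

7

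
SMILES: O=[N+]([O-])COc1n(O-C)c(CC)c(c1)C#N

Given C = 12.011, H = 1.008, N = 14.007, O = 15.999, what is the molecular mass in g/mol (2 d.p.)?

225.20

Molecular formula: C9H11N3O4.
M = 9×12.011 + 11×1.008 + 3×14.007 + 4×15.999 = 225.20 g/mol.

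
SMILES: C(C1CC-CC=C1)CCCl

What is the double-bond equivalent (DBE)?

Molecular formula from the SMILES: C9H15Cl.
DoU = (2C + 2 + N − H − X)/2 = (2·9 + 2 + 0 − 15 − 1)/2 = 4/2 = 2.
(Structurally: 1 ring(s) + 1 π bond(s) = 2.)

2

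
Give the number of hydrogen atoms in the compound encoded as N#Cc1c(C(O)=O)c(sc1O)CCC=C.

Hydrogens are implicit in SMILES; fill each atom to its normal valence:
  4 × C (aromatic): no H
  3 × C: 2 H each → 6
  2 × C: no H
  2 × O: 1 H each → 2
  1 × C: 1 H
  1 × N: no H
  1 × O: no H
  1 × S (aromatic): no H
  Total hydrogens = 9.

9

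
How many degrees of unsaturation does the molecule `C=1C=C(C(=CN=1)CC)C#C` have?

6

Molecular formula from the SMILES: C9H9N.
DoU = (2C + 2 + N − H − X)/2 = (2·9 + 2 + 1 − 9 − 0)/2 = 12/2 = 6.
(Structurally: 1 ring(s) + 5 π bond(s) = 6.)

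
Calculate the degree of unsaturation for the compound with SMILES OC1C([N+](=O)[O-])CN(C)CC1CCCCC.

Molecular formula from the SMILES: C11H22N2O3.
DoU = (2C + 2 + N − H − X)/2 = (2·11 + 2 + 2 − 22 − 0)/2 = 4/2 = 2.
(Structurally: 1 ring(s) + 1 π bond(s) = 2.)

2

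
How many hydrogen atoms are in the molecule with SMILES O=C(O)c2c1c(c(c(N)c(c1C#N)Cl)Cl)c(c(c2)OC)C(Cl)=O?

Hydrogens are implicit in SMILES; fill each atom to its normal valence:
  9 × C (aromatic): no H
  3 × C: no H
  3 × Cl: no H
  3 × O: no H
  1 × C: 3 H
  1 × C (aromatic): 1 H
  1 × N: 2 H
  1 × N: no H
  1 × O: 1 H
  Total hydrogens = 7.

7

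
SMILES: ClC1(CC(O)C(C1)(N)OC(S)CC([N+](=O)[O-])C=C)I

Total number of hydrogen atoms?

Hydrogens are implicit in SMILES; fill each atom to its normal valence:
  4 × C: 2 H each → 8
  4 × C: 1 H each → 4
  2 × C: no H
  2 × O: no H
  1 × Cl: no H
  1 × I: no H
  1 × N: 2 H
  1 × N (charge +1): no H
  1 × O: 1 H
  1 × O (charge -1): no H
  1 × S: 1 H
  Total hydrogens = 16.

16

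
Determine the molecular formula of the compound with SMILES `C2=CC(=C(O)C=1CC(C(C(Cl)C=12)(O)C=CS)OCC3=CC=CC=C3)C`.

C20H21ClO3S

Heavy atoms from the SMILES: 20 C, 1 Cl, 3 O, 1 S.
Implicit hydrogens by atom environment:
  7 × C (aromatic): 1 H each → 7
  5 × C (aromatic): no H
  4 × C: 1 H each → 4
  2 × C: 2 H each → 4
  2 × O: 1 H each → 2
  1 × C: 3 H
  1 × C: no H
  1 × Cl: no H
  1 × O: no H
  1 × S: 1 H
  Total hydrogens = 21.
Molecular formula: C20H21ClO3S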